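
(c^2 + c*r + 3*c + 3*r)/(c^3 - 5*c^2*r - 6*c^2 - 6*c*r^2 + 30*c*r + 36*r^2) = (-c - 3)/(-c^2 + 6*c*r + 6*c - 36*r)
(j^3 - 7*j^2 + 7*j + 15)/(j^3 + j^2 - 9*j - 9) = (j - 5)/(j + 3)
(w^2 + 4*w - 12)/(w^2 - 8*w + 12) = (w + 6)/(w - 6)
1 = 1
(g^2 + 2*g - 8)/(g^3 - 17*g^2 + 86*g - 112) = (g + 4)/(g^2 - 15*g + 56)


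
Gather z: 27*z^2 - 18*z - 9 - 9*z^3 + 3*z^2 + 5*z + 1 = -9*z^3 + 30*z^2 - 13*z - 8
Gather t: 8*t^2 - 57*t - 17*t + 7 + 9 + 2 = 8*t^2 - 74*t + 18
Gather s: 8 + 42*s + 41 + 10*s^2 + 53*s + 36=10*s^2 + 95*s + 85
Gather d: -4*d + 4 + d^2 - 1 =d^2 - 4*d + 3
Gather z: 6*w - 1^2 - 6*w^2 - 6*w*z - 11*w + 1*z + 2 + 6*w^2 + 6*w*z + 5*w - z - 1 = 0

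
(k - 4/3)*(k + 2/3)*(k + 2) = k^3 + 4*k^2/3 - 20*k/9 - 16/9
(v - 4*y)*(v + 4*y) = v^2 - 16*y^2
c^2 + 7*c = c*(c + 7)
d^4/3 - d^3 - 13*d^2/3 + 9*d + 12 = (d/3 + 1)*(d - 4)*(d - 3)*(d + 1)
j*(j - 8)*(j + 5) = j^3 - 3*j^2 - 40*j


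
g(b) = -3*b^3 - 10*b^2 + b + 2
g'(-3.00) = -20.00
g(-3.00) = -10.00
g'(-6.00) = -203.00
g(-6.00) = 284.00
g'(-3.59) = -43.19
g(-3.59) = 8.33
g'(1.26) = -38.49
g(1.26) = -18.62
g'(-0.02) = 1.40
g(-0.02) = 1.98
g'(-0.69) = 10.52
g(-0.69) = -2.47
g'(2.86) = -129.82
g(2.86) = -147.12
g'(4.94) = -317.43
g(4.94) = -598.76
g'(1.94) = -71.67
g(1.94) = -55.60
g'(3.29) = -162.22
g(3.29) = -209.78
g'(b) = -9*b^2 - 20*b + 1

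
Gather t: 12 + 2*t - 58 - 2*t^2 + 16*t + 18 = -2*t^2 + 18*t - 28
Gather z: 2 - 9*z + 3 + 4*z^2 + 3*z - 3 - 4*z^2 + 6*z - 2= 0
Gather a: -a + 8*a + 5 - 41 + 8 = 7*a - 28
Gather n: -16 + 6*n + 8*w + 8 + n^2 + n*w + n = n^2 + n*(w + 7) + 8*w - 8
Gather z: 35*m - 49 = 35*m - 49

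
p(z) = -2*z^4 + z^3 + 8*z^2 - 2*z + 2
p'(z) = -8*z^3 + 3*z^2 + 16*z - 2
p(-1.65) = 7.76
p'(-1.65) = 15.70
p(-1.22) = 10.10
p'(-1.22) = -2.53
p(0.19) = 1.91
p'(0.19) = 1.09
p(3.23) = -104.99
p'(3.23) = -188.61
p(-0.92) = 8.40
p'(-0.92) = -7.95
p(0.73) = 4.62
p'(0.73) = 8.17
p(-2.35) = -23.09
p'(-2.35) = 80.79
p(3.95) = -306.33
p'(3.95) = -385.03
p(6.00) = -2098.00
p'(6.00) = -1526.00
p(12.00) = -38614.00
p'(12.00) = -13202.00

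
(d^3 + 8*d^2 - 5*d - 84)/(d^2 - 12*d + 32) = (d^3 + 8*d^2 - 5*d - 84)/(d^2 - 12*d + 32)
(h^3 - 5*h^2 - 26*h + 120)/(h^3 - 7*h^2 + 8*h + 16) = (h^2 - h - 30)/(h^2 - 3*h - 4)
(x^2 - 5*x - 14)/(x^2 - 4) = (x - 7)/(x - 2)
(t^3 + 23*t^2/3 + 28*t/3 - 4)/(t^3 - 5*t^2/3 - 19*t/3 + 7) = (3*t^3 + 23*t^2 + 28*t - 12)/(3*t^3 - 5*t^2 - 19*t + 21)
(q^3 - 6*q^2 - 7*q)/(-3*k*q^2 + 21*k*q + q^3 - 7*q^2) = (q + 1)/(-3*k + q)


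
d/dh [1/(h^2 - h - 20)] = (1 - 2*h)/(-h^2 + h + 20)^2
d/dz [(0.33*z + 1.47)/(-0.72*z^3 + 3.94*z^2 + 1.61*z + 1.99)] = (0.4752*z^3 + 1.875*z^2 - 11.5836*z - 1.71)/(0.5184*z^6 - 5.6736*z^5 + 13.2052*z^4 + 9.8212*z^3 + 18.2733*z^2 + 6.4078*z + 3.9601)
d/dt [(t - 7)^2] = 2*t - 14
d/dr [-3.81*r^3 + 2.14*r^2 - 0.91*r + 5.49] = -11.43*r^2 + 4.28*r - 0.91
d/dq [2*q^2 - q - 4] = 4*q - 1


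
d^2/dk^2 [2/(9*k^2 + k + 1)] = 4*(-81*k^2 - 9*k + (18*k + 1)^2 - 9)/(9*k^2 + k + 1)^3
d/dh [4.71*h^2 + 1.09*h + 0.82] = 9.42*h + 1.09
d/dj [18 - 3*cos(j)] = 3*sin(j)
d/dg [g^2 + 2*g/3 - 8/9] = 2*g + 2/3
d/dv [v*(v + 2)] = 2*v + 2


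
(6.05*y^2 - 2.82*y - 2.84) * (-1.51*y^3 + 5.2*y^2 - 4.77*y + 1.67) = -9.1355*y^5 + 35.7182*y^4 - 39.2341*y^3 + 8.7869*y^2 + 8.8374*y - 4.7428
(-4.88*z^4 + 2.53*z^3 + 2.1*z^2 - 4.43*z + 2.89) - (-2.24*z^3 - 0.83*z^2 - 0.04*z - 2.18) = -4.88*z^4 + 4.77*z^3 + 2.93*z^2 - 4.39*z + 5.07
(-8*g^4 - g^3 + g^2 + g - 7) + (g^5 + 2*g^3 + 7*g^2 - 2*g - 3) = g^5 - 8*g^4 + g^3 + 8*g^2 - g - 10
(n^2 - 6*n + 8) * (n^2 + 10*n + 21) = n^4 + 4*n^3 - 31*n^2 - 46*n + 168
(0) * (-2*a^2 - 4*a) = 0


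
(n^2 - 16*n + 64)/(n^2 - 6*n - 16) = (n - 8)/(n + 2)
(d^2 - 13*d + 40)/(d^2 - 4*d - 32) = (d - 5)/(d + 4)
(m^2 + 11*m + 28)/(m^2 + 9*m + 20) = (m + 7)/(m + 5)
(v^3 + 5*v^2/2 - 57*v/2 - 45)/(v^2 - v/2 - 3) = (v^2 + v - 30)/(v - 2)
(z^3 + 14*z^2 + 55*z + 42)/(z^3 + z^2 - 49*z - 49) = (z + 6)/(z - 7)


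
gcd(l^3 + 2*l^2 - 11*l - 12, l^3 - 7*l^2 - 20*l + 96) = l^2 + l - 12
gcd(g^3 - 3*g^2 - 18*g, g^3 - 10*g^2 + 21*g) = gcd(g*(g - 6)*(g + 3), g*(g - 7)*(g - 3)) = g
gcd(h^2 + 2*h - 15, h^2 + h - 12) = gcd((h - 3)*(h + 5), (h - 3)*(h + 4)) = h - 3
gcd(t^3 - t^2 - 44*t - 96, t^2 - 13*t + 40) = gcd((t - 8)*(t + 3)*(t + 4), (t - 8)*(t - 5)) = t - 8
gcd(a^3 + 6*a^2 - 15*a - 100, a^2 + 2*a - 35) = 1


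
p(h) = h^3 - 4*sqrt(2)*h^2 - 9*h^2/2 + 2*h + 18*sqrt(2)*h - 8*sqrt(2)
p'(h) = 3*h^2 - 8*sqrt(2)*h - 9*h + 2 + 18*sqrt(2)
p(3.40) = 3.93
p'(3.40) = -6.93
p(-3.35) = -254.87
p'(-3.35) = 129.17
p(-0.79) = -39.84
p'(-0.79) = 45.38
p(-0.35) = -22.21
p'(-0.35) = 34.93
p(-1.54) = -81.34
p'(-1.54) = 65.85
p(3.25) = 4.96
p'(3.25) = -6.88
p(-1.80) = -99.47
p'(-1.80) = 73.74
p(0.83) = 5.05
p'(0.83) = 12.66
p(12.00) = 583.57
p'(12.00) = 215.69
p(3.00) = 6.64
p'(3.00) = -6.49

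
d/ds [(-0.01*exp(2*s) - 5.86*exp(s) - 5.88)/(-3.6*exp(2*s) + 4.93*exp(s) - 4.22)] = (-21.1453*exp(2*s) - 42.2516*exp(s) + 53.7176)*exp(s)/(12.96*exp(4*s) - 35.496*exp(3*s) + 54.6889*exp(2*s) - 41.6092*exp(s) + 17.8084)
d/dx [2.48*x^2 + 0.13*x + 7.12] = 4.96*x + 0.13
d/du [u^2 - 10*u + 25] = 2*u - 10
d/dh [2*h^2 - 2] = 4*h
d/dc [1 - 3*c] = -3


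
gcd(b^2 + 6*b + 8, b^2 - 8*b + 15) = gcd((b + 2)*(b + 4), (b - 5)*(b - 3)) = 1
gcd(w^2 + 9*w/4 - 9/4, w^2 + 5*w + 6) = w + 3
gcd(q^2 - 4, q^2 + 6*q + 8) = q + 2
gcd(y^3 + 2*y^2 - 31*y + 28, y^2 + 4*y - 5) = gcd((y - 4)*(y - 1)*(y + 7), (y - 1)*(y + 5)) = y - 1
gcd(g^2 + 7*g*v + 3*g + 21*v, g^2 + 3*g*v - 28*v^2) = g + 7*v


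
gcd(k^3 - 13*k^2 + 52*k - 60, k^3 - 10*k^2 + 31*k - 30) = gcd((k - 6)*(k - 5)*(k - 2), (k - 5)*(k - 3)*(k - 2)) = k^2 - 7*k + 10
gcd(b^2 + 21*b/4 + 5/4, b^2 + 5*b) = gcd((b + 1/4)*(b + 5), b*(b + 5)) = b + 5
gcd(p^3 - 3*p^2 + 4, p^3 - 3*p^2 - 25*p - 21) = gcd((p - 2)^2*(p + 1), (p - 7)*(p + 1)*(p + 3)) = p + 1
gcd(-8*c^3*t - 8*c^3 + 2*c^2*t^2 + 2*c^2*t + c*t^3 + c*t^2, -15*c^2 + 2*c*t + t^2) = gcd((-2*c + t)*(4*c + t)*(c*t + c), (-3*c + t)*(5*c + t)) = 1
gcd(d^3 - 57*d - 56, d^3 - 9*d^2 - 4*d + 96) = d - 8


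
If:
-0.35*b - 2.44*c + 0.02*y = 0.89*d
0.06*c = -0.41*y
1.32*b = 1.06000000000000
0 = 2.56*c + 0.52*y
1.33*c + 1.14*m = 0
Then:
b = 0.80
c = 0.00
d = -0.32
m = 0.00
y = 0.00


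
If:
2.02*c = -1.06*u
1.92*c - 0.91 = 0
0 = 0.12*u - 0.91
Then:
No Solution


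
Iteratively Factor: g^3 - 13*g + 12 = (g - 3)*(g^2 + 3*g - 4) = (g - 3)*(g + 4)*(g - 1)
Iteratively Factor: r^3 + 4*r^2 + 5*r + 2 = (r + 1)*(r^2 + 3*r + 2) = (r + 1)^2*(r + 2)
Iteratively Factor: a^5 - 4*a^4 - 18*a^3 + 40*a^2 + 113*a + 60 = (a + 1)*(a^4 - 5*a^3 - 13*a^2 + 53*a + 60) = (a + 1)*(a + 3)*(a^3 - 8*a^2 + 11*a + 20) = (a - 5)*(a + 1)*(a + 3)*(a^2 - 3*a - 4) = (a - 5)*(a - 4)*(a + 1)*(a + 3)*(a + 1)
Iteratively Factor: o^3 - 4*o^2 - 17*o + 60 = (o - 5)*(o^2 + o - 12) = (o - 5)*(o - 3)*(o + 4)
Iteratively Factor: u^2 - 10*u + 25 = (u - 5)*(u - 5)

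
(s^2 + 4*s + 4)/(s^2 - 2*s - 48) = (s^2 + 4*s + 4)/(s^2 - 2*s - 48)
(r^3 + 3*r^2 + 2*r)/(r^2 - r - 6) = r*(r + 1)/(r - 3)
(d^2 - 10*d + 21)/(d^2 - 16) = (d^2 - 10*d + 21)/(d^2 - 16)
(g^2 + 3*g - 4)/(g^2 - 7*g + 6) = (g + 4)/(g - 6)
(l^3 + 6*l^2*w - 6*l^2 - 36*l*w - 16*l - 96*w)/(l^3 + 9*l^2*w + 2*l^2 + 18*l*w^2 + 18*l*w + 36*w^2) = (l - 8)/(l + 3*w)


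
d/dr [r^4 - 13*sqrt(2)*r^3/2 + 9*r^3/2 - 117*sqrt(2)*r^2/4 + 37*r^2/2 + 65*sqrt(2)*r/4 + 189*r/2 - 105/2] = 4*r^3 - 39*sqrt(2)*r^2/2 + 27*r^2/2 - 117*sqrt(2)*r/2 + 37*r + 65*sqrt(2)/4 + 189/2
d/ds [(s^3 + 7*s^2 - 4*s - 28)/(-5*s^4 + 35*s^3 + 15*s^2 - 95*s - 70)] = (s^3 + 17*s^2 - 7*s - 119)/(5*(s^5 - 11*s^4 + 10*s^3 + 106*s^2 + 133*s + 49))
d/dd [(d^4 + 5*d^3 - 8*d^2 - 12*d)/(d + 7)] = (3*d^4 + 38*d^3 + 97*d^2 - 112*d - 84)/(d^2 + 14*d + 49)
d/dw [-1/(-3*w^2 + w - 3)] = (1 - 6*w)/(3*w^2 - w + 3)^2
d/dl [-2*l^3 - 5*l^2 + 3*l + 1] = -6*l^2 - 10*l + 3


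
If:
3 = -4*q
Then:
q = -3/4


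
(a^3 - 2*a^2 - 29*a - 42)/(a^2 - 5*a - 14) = a + 3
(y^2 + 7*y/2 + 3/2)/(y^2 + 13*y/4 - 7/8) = 4*(2*y^2 + 7*y + 3)/(8*y^2 + 26*y - 7)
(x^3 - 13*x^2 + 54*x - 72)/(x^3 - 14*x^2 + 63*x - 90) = (x - 4)/(x - 5)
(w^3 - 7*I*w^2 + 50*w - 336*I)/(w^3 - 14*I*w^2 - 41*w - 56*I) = (w^2 + I*w + 42)/(w^2 - 6*I*w + 7)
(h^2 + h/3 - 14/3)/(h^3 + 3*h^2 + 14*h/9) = 3*(h - 2)/(h*(3*h + 2))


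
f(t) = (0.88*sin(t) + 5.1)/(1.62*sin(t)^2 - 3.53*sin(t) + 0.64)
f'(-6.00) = 274.87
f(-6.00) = -24.32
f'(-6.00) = 274.87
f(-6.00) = -24.32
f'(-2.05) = -0.58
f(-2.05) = 0.86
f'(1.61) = -0.02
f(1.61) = -4.71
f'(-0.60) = 2.28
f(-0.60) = 1.46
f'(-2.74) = -4.44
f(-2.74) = 2.10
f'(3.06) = -130.13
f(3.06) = 14.24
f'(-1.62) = -0.05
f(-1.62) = 0.73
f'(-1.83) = -0.27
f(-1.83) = 0.76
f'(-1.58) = -0.01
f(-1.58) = 0.73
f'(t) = (-3.24*sin(t)*cos(t) + 3.53*cos(t))*(0.88*sin(t) + 5.1)/(1.62*sin(t)^2 - 3.53*sin(t) + 0.64)^2 + 0.88*cos(t)/(1.62*sin(t)^2 - 3.53*sin(t) + 0.64)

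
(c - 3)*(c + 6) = c^2 + 3*c - 18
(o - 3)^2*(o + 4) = o^3 - 2*o^2 - 15*o + 36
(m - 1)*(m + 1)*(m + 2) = m^3 + 2*m^2 - m - 2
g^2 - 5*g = g*(g - 5)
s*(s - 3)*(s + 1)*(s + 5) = s^4 + 3*s^3 - 13*s^2 - 15*s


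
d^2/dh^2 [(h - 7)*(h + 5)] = 2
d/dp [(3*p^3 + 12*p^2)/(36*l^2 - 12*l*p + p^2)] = 3*p*(-18*l*p - 48*l + p^2)/(-216*l^3 + 108*l^2*p - 18*l*p^2 + p^3)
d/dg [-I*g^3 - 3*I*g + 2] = 3*I*(-g^2 - 1)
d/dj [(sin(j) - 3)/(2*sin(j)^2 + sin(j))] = (12*sin(j) + cos(2*j) + 2)*cos(j)/((2*sin(j) + 1)^2*sin(j)^2)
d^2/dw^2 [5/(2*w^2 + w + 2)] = 10*(-4*w^2 - 2*w + (4*w + 1)^2 - 4)/(2*w^2 + w + 2)^3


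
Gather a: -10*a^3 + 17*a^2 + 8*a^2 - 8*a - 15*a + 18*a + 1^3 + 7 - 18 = -10*a^3 + 25*a^2 - 5*a - 10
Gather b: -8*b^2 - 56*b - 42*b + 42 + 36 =-8*b^2 - 98*b + 78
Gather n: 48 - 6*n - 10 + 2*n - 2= 36 - 4*n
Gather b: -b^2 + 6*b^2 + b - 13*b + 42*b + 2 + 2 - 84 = 5*b^2 + 30*b - 80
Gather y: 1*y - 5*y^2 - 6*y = -5*y^2 - 5*y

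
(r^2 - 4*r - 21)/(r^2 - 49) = (r + 3)/(r + 7)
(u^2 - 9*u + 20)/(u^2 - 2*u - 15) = (u - 4)/(u + 3)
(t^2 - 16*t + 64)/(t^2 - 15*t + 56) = (t - 8)/(t - 7)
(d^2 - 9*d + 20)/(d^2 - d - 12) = (d - 5)/(d + 3)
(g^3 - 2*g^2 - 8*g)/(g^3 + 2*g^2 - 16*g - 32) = g/(g + 4)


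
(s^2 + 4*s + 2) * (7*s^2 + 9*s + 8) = 7*s^4 + 37*s^3 + 58*s^2 + 50*s + 16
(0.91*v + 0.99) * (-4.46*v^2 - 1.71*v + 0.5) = -4.0586*v^3 - 5.9715*v^2 - 1.2379*v + 0.495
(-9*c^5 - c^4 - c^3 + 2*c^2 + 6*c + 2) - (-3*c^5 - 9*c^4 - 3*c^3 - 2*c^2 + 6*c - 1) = -6*c^5 + 8*c^4 + 2*c^3 + 4*c^2 + 3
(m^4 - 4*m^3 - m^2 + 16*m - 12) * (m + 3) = m^5 - m^4 - 13*m^3 + 13*m^2 + 36*m - 36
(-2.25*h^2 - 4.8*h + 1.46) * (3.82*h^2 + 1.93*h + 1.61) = -8.595*h^4 - 22.6785*h^3 - 7.3093*h^2 - 4.9102*h + 2.3506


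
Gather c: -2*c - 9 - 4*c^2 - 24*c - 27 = -4*c^2 - 26*c - 36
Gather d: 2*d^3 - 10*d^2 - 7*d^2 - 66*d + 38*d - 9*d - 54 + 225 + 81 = 2*d^3 - 17*d^2 - 37*d + 252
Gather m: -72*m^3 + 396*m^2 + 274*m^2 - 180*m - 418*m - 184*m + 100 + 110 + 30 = -72*m^3 + 670*m^2 - 782*m + 240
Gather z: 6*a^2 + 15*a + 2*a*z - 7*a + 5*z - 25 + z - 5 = 6*a^2 + 8*a + z*(2*a + 6) - 30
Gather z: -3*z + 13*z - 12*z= -2*z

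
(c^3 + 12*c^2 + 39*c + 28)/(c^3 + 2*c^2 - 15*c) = (c^3 + 12*c^2 + 39*c + 28)/(c*(c^2 + 2*c - 15))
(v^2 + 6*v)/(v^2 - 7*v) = (v + 6)/(v - 7)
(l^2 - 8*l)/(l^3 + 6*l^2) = (l - 8)/(l*(l + 6))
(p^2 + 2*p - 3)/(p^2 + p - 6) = (p - 1)/(p - 2)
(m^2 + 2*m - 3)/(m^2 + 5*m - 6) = (m + 3)/(m + 6)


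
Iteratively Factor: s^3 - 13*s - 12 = (s - 4)*(s^2 + 4*s + 3) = (s - 4)*(s + 3)*(s + 1)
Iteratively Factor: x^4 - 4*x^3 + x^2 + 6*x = (x - 3)*(x^3 - x^2 - 2*x) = x*(x - 3)*(x^2 - x - 2) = x*(x - 3)*(x + 1)*(x - 2)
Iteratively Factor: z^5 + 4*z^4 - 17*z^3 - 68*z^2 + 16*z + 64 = (z + 4)*(z^4 - 17*z^2 + 16) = (z + 1)*(z + 4)*(z^3 - z^2 - 16*z + 16) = (z - 1)*(z + 1)*(z + 4)*(z^2 - 16) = (z - 1)*(z + 1)*(z + 4)^2*(z - 4)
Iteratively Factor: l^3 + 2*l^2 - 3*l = (l + 3)*(l^2 - l) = l*(l + 3)*(l - 1)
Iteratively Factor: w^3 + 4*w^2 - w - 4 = (w - 1)*(w^2 + 5*w + 4) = (w - 1)*(w + 1)*(w + 4)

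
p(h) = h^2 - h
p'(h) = 2*h - 1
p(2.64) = 4.33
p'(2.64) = 4.28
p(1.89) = 1.68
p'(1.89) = 2.78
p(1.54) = 0.83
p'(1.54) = 2.08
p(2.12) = 2.37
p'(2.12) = 3.24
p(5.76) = 27.42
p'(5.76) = 10.52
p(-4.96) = 29.56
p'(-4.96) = -10.92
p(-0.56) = 0.87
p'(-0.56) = -2.12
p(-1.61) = 4.20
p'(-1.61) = -4.22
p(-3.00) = 12.00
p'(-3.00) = -7.00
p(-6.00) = 42.00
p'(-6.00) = -13.00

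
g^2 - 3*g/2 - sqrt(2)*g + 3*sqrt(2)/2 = (g - 3/2)*(g - sqrt(2))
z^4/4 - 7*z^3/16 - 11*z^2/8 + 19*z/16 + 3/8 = (z/4 + 1/2)*(z - 3)*(z - 1)*(z + 1/4)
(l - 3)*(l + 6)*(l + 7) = l^3 + 10*l^2 + 3*l - 126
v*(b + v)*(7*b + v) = 7*b^2*v + 8*b*v^2 + v^3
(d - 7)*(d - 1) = d^2 - 8*d + 7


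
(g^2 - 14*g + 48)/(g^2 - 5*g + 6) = (g^2 - 14*g + 48)/(g^2 - 5*g + 6)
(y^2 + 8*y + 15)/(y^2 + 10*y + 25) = (y + 3)/(y + 5)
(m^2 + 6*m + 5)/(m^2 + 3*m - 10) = (m + 1)/(m - 2)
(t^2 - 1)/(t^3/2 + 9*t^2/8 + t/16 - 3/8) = 16*(t^2 - 1)/(8*t^3 + 18*t^2 + t - 6)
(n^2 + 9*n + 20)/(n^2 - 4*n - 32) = (n + 5)/(n - 8)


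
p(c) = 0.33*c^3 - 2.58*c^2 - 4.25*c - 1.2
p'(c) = 0.99*c^2 - 5.16*c - 4.25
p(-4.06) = -48.56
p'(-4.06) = 33.02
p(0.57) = -4.40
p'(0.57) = -6.87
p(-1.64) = -2.62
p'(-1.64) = 6.88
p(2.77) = -25.75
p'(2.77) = -10.95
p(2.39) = -21.59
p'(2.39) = -10.93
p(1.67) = -13.96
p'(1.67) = -10.11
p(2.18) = -19.31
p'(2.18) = -10.79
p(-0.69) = 0.40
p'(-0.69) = -0.22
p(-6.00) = -139.86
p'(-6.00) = 62.35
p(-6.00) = -139.86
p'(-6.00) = 62.35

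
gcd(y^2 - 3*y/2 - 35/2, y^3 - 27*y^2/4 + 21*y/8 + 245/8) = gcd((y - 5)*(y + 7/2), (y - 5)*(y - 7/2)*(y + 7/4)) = y - 5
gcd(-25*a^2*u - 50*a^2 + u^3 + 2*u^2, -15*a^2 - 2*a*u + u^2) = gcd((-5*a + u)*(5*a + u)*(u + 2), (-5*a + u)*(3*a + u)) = -5*a + u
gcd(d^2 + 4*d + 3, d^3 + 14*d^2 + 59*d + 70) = 1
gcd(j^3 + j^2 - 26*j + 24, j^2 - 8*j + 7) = j - 1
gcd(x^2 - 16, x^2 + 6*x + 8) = x + 4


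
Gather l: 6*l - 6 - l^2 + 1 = -l^2 + 6*l - 5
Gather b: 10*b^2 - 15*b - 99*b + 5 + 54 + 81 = 10*b^2 - 114*b + 140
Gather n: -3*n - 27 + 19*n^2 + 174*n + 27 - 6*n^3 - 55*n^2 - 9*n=-6*n^3 - 36*n^2 + 162*n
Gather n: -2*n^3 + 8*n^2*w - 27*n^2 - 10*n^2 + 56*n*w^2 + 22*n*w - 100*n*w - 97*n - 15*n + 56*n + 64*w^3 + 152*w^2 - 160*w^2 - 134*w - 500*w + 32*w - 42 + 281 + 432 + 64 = -2*n^3 + n^2*(8*w - 37) + n*(56*w^2 - 78*w - 56) + 64*w^3 - 8*w^2 - 602*w + 735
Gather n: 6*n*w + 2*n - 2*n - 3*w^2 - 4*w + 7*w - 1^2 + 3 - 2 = 6*n*w - 3*w^2 + 3*w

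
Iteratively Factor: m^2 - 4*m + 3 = (m - 1)*(m - 3)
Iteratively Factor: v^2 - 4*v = (v - 4)*(v)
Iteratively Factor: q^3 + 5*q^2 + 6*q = (q + 3)*(q^2 + 2*q) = q*(q + 3)*(q + 2)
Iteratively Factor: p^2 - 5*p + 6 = (p - 3)*(p - 2)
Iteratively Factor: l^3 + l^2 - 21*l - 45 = (l + 3)*(l^2 - 2*l - 15) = (l + 3)^2*(l - 5)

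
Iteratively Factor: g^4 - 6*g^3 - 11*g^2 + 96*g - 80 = (g - 4)*(g^3 - 2*g^2 - 19*g + 20) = (g - 5)*(g - 4)*(g^2 + 3*g - 4) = (g - 5)*(g - 4)*(g + 4)*(g - 1)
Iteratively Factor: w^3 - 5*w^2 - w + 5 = (w + 1)*(w^2 - 6*w + 5) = (w - 1)*(w + 1)*(w - 5)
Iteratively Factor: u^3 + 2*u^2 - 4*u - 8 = (u + 2)*(u^2 - 4) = (u + 2)^2*(u - 2)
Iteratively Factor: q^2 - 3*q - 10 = (q - 5)*(q + 2)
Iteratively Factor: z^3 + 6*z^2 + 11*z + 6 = (z + 1)*(z^2 + 5*z + 6) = (z + 1)*(z + 3)*(z + 2)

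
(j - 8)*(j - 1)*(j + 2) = j^3 - 7*j^2 - 10*j + 16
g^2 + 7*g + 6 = (g + 1)*(g + 6)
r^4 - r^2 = r^2*(r - 1)*(r + 1)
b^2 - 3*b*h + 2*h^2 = (b - 2*h)*(b - h)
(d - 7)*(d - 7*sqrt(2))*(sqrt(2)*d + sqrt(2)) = sqrt(2)*d^3 - 14*d^2 - 6*sqrt(2)*d^2 - 7*sqrt(2)*d + 84*d + 98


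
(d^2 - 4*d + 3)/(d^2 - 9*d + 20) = (d^2 - 4*d + 3)/(d^2 - 9*d + 20)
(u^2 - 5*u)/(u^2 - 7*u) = (u - 5)/(u - 7)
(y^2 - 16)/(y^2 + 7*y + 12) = (y - 4)/(y + 3)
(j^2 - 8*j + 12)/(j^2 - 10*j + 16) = (j - 6)/(j - 8)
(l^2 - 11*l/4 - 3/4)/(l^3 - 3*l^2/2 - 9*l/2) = (4*l + 1)/(2*l*(2*l + 3))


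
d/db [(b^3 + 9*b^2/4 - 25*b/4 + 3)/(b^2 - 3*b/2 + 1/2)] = (8*b^2 - 8*b + 11)/(2*(4*b^2 - 4*b + 1))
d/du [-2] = 0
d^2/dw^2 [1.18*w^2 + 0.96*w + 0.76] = 2.36000000000000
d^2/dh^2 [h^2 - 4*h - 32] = 2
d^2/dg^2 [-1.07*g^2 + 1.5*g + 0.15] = -2.14000000000000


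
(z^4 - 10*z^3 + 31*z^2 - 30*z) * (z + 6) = z^5 - 4*z^4 - 29*z^3 + 156*z^2 - 180*z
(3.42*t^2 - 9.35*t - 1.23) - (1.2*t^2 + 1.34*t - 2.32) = 2.22*t^2 - 10.69*t + 1.09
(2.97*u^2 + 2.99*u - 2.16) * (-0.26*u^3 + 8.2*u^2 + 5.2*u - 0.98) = -0.7722*u^5 + 23.5766*u^4 + 40.5236*u^3 - 5.0746*u^2 - 14.1622*u + 2.1168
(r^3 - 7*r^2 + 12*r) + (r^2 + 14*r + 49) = r^3 - 6*r^2 + 26*r + 49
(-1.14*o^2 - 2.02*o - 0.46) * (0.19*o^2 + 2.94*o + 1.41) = -0.2166*o^4 - 3.7354*o^3 - 7.6336*o^2 - 4.2006*o - 0.6486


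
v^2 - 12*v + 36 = (v - 6)^2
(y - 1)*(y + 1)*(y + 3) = y^3 + 3*y^2 - y - 3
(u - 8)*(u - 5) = u^2 - 13*u + 40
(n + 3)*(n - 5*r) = n^2 - 5*n*r + 3*n - 15*r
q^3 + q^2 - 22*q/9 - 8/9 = (q - 4/3)*(q + 1/3)*(q + 2)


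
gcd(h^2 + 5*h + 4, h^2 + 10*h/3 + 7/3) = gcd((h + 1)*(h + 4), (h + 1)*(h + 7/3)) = h + 1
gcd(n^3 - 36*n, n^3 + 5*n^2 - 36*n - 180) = n^2 - 36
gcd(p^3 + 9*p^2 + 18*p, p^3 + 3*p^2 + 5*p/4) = p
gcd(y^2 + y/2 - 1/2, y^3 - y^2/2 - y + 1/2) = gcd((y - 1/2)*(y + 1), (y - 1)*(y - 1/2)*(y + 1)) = y^2 + y/2 - 1/2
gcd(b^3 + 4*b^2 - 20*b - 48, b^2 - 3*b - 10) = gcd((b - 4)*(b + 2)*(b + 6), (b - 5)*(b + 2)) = b + 2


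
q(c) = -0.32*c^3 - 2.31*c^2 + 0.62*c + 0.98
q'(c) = -0.96*c^2 - 4.62*c + 0.62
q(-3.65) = -16.50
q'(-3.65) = 4.69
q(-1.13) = -2.21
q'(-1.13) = 4.61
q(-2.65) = -10.93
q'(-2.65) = 6.12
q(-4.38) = -19.16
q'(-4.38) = 2.44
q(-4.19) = -18.63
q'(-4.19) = 3.12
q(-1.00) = -1.63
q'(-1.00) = 4.28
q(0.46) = 0.75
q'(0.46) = -1.71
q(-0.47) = 0.21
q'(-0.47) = 2.58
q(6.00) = -147.58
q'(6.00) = -61.66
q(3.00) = -26.59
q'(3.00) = -21.88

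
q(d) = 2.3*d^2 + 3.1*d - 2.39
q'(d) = 4.6*d + 3.1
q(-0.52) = -3.38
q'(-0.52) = 0.71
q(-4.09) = 23.41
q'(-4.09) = -15.71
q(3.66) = 39.77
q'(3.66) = 19.94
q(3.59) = 38.38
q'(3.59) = 19.61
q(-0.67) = -3.43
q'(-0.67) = 0.02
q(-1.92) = 0.14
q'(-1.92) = -5.73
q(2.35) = 17.60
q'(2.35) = 13.91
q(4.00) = 46.81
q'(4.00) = 21.50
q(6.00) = 99.01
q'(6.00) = 30.70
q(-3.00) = 9.01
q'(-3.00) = -10.70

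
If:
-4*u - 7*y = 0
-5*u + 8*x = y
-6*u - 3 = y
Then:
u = -21/38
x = -93/304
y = 6/19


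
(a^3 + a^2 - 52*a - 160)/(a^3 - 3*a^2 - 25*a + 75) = (a^2 - 4*a - 32)/(a^2 - 8*a + 15)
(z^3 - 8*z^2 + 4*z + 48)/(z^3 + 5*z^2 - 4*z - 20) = (z^2 - 10*z + 24)/(z^2 + 3*z - 10)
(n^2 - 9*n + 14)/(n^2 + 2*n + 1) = (n^2 - 9*n + 14)/(n^2 + 2*n + 1)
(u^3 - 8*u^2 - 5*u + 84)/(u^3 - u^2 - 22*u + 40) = (u^2 - 4*u - 21)/(u^2 + 3*u - 10)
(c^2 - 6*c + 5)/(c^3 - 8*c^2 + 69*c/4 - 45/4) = 4*(c - 1)/(4*c^2 - 12*c + 9)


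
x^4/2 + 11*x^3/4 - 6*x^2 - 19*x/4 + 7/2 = (x/2 + 1/2)*(x - 2)*(x - 1/2)*(x + 7)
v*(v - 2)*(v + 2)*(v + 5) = v^4 + 5*v^3 - 4*v^2 - 20*v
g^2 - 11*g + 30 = (g - 6)*(g - 5)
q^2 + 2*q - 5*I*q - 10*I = (q + 2)*(q - 5*I)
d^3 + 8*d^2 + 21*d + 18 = (d + 2)*(d + 3)^2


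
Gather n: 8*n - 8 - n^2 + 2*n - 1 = -n^2 + 10*n - 9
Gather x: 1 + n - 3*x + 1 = n - 3*x + 2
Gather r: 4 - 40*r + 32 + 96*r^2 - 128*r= 96*r^2 - 168*r + 36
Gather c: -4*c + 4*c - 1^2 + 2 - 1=0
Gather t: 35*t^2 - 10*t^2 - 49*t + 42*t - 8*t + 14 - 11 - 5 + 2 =25*t^2 - 15*t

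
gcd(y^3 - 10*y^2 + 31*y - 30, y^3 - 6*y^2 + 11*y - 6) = y^2 - 5*y + 6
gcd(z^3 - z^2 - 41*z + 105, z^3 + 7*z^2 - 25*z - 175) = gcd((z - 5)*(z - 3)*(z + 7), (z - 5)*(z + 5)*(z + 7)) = z^2 + 2*z - 35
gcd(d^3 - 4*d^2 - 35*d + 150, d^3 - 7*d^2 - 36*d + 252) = d + 6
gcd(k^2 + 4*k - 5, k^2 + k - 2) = k - 1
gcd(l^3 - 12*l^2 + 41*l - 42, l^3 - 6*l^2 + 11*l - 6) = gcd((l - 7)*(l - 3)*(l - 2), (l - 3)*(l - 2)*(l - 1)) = l^2 - 5*l + 6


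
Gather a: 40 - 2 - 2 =36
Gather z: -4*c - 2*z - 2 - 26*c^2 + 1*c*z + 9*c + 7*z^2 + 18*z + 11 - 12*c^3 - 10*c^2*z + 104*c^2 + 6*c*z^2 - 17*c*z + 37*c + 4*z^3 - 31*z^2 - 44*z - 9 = -12*c^3 + 78*c^2 + 42*c + 4*z^3 + z^2*(6*c - 24) + z*(-10*c^2 - 16*c - 28)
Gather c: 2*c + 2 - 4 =2*c - 2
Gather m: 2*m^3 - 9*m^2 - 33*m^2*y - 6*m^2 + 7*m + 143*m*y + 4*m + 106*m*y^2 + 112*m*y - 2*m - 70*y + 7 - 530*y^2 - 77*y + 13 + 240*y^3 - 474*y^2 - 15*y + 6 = 2*m^3 + m^2*(-33*y - 15) + m*(106*y^2 + 255*y + 9) + 240*y^3 - 1004*y^2 - 162*y + 26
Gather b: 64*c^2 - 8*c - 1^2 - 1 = 64*c^2 - 8*c - 2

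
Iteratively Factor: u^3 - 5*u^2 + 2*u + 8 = (u - 2)*(u^2 - 3*u - 4) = (u - 2)*(u + 1)*(u - 4)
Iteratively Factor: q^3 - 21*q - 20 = (q - 5)*(q^2 + 5*q + 4) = (q - 5)*(q + 4)*(q + 1)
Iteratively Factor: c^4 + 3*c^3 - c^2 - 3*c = (c)*(c^3 + 3*c^2 - c - 3) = c*(c - 1)*(c^2 + 4*c + 3) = c*(c - 1)*(c + 3)*(c + 1)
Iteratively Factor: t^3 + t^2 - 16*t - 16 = (t - 4)*(t^2 + 5*t + 4) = (t - 4)*(t + 1)*(t + 4)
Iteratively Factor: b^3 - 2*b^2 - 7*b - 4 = (b + 1)*(b^2 - 3*b - 4) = (b - 4)*(b + 1)*(b + 1)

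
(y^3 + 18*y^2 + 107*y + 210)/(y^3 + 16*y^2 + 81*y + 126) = (y + 5)/(y + 3)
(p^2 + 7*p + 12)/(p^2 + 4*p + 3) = (p + 4)/(p + 1)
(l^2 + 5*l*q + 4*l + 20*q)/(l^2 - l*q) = (l^2 + 5*l*q + 4*l + 20*q)/(l*(l - q))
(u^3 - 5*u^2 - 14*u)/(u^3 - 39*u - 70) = u/(u + 5)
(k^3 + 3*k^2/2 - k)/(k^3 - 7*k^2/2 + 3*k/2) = (k + 2)/(k - 3)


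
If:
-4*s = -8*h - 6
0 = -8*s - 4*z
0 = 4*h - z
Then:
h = -3/8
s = 3/4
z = -3/2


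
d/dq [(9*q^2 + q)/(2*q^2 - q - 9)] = (-11*q^2 - 162*q - 9)/(4*q^4 - 4*q^3 - 35*q^2 + 18*q + 81)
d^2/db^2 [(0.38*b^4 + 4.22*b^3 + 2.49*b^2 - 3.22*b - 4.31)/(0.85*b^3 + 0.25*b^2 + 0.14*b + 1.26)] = (-7.105427357601e-15*b^7 + 1.76161*b^6 - 19.33386*b^5 - 96.723612*b^4 - 53.220164*b^3 + 43.689654*b^2 + 73.074792*b + 11.588612)/(0.614125*b^9 + 0.541875*b^8 + 0.462825*b^7 + 2.925175*b^6 + 1.68273*b^5 + 1.15059*b^4 + 4.315724*b^3 + 1.264788*b^2 + 0.666792*b + 2.000376)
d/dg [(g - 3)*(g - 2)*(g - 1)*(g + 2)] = 4*g^3 - 12*g^2 - 2*g + 16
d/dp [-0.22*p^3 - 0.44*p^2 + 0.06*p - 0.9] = -0.66*p^2 - 0.88*p + 0.06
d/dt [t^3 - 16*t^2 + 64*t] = 3*t^2 - 32*t + 64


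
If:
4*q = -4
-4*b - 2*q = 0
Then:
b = 1/2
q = -1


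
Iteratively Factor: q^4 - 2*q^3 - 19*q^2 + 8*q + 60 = (q - 2)*(q^3 - 19*q - 30) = (q - 2)*(q + 3)*(q^2 - 3*q - 10) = (q - 2)*(q + 2)*(q + 3)*(q - 5)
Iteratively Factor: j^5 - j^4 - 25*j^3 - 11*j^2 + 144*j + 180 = (j - 3)*(j^4 + 2*j^3 - 19*j^2 - 68*j - 60) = (j - 3)*(j + 2)*(j^3 - 19*j - 30) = (j - 3)*(j + 2)*(j + 3)*(j^2 - 3*j - 10) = (j - 3)*(j + 2)^2*(j + 3)*(j - 5)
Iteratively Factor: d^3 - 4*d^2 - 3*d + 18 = (d + 2)*(d^2 - 6*d + 9) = (d - 3)*(d + 2)*(d - 3)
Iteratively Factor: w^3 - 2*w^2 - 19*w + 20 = (w + 4)*(w^2 - 6*w + 5) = (w - 1)*(w + 4)*(w - 5)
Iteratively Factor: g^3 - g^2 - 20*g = (g + 4)*(g^2 - 5*g) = (g - 5)*(g + 4)*(g)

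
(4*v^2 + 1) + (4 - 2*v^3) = -2*v^3 + 4*v^2 + 5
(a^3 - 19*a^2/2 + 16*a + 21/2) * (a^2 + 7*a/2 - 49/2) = a^5 - 6*a^4 - 167*a^3/4 + 1197*a^2/4 - 1421*a/4 - 1029/4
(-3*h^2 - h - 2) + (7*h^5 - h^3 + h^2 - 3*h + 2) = 7*h^5 - h^3 - 2*h^2 - 4*h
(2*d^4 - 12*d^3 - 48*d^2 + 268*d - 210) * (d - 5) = 2*d^5 - 22*d^4 + 12*d^3 + 508*d^2 - 1550*d + 1050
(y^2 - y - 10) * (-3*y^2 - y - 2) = -3*y^4 + 2*y^3 + 29*y^2 + 12*y + 20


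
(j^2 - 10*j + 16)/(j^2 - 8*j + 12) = (j - 8)/(j - 6)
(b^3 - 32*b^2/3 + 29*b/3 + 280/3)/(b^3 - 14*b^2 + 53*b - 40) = (b + 7/3)/(b - 1)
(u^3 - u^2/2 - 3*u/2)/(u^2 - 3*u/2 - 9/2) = u*(-2*u^2 + u + 3)/(-2*u^2 + 3*u + 9)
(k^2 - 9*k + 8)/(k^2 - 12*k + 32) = (k - 1)/(k - 4)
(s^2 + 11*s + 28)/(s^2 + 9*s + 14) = (s + 4)/(s + 2)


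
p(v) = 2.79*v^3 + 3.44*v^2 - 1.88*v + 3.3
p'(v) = 8.37*v^2 + 6.88*v - 1.88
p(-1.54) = 4.16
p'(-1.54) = 7.38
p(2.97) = 101.15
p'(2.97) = 92.38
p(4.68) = 355.83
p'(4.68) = 213.64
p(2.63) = 72.90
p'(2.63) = 74.11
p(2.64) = 73.65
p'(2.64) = 74.62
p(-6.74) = -682.01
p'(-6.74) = 331.98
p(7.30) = 1258.25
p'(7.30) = 494.38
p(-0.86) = 5.69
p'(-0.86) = -1.61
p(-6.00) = -464.22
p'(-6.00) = 258.16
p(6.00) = 718.50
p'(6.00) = 340.72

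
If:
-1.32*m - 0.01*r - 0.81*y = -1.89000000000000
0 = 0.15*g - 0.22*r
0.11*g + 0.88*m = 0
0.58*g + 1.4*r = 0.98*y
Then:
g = 1.70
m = -0.21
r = 1.16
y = 2.67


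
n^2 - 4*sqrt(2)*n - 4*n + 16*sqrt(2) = (n - 4)*(n - 4*sqrt(2))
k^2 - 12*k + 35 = (k - 7)*(k - 5)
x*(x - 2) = x^2 - 2*x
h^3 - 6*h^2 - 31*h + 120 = (h - 8)*(h - 3)*(h + 5)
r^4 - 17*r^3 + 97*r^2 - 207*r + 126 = (r - 7)*(r - 6)*(r - 3)*(r - 1)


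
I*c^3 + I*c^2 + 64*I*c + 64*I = (c - 8*I)*(c + 8*I)*(I*c + I)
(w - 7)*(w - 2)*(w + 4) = w^3 - 5*w^2 - 22*w + 56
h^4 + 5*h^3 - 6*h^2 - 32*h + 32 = (h - 2)*(h - 1)*(h + 4)^2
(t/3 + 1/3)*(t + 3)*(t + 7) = t^3/3 + 11*t^2/3 + 31*t/3 + 7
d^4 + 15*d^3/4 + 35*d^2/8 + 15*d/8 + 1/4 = (d + 1/4)*(d + 1/2)*(d + 1)*(d + 2)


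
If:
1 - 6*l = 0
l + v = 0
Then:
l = 1/6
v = -1/6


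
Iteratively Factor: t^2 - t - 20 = (t - 5)*(t + 4)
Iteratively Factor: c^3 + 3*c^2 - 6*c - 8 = (c - 2)*(c^2 + 5*c + 4) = (c - 2)*(c + 4)*(c + 1)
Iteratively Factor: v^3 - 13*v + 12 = (v - 1)*(v^2 + v - 12) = (v - 1)*(v + 4)*(v - 3)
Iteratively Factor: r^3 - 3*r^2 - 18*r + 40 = (r - 5)*(r^2 + 2*r - 8) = (r - 5)*(r + 4)*(r - 2)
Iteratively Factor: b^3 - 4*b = (b + 2)*(b^2 - 2*b) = b*(b + 2)*(b - 2)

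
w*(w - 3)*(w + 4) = w^3 + w^2 - 12*w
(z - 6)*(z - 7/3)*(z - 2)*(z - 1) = z^4 - 34*z^3/3 + 41*z^2 - 176*z/3 + 28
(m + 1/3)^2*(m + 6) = m^3 + 20*m^2/3 + 37*m/9 + 2/3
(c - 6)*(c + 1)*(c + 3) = c^3 - 2*c^2 - 21*c - 18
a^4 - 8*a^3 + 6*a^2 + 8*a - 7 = (a - 7)*(a - 1)^2*(a + 1)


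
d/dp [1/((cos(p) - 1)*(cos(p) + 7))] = 2*(cos(p) + 3)*sin(p)/((cos(p) - 1)^2*(cos(p) + 7)^2)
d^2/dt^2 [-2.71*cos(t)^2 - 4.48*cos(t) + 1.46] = 4.48*cos(t) + 5.42*cos(2*t)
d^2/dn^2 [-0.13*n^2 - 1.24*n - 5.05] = -0.260000000000000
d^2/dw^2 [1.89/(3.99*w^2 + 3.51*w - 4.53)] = (-60.177978*w^2 - 52.938522*w + 1.89*(7.98*w + 3.51)*(15.96*w + 7.02) + 68.322366)/(3.99*w^2 + 3.51*w - 4.53)^3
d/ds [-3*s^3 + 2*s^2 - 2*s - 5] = -9*s^2 + 4*s - 2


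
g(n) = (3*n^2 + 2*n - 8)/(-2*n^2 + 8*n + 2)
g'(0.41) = 2.64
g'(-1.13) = 1.37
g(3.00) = 3.12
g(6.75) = -4.05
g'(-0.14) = 100.93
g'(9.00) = 0.28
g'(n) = (4*n - 8)*(3*n^2 + 2*n - 8)/(-2*n^2 + 8*n + 2)^2 + (6*n + 2)/(-2*n^2 + 8*n + 2)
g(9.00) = -2.88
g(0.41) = -1.35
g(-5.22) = -0.67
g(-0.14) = -9.78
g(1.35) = 0.02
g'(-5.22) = 0.11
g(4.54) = -21.67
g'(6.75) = 0.98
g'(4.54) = 65.77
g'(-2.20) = 0.39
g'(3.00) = 4.06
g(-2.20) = -0.08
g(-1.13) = 0.67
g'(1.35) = 1.10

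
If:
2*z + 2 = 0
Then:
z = -1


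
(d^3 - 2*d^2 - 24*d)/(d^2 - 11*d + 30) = d*(d + 4)/(d - 5)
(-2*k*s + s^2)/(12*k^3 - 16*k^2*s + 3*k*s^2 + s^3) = s/(-6*k^2 + 5*k*s + s^2)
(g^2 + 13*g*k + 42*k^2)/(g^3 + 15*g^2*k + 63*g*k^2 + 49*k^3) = (g + 6*k)/(g^2 + 8*g*k + 7*k^2)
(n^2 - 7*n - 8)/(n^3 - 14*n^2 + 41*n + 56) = 1/(n - 7)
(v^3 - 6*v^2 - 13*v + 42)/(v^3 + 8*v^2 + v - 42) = (v - 7)/(v + 7)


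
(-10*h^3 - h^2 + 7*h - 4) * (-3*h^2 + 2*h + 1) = 30*h^5 - 17*h^4 - 33*h^3 + 25*h^2 - h - 4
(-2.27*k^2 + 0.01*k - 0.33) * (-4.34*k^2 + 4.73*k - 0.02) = 9.8518*k^4 - 10.7805*k^3 + 1.5249*k^2 - 1.5611*k + 0.0066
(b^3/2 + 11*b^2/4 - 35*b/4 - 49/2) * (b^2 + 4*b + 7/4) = b^5/2 + 19*b^4/4 + 25*b^3/8 - 875*b^2/16 - 1813*b/16 - 343/8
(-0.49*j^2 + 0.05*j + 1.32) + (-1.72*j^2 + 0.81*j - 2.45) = -2.21*j^2 + 0.86*j - 1.13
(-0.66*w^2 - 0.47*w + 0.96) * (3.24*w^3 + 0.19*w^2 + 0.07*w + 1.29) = -2.1384*w^5 - 1.6482*w^4 + 2.9749*w^3 - 0.7019*w^2 - 0.5391*w + 1.2384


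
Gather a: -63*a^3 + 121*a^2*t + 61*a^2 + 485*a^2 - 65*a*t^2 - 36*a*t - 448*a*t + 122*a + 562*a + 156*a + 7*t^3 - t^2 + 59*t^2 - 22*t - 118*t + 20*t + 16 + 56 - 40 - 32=-63*a^3 + a^2*(121*t + 546) + a*(-65*t^2 - 484*t + 840) + 7*t^3 + 58*t^2 - 120*t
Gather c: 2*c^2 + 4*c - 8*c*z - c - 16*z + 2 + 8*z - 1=2*c^2 + c*(3 - 8*z) - 8*z + 1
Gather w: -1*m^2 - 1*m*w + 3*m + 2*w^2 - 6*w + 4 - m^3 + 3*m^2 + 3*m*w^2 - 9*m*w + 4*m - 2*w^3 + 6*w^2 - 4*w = -m^3 + 2*m^2 + 7*m - 2*w^3 + w^2*(3*m + 8) + w*(-10*m - 10) + 4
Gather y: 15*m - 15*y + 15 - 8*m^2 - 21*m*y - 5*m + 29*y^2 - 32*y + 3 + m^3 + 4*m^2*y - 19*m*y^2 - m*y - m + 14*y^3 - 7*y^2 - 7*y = m^3 - 8*m^2 + 9*m + 14*y^3 + y^2*(22 - 19*m) + y*(4*m^2 - 22*m - 54) + 18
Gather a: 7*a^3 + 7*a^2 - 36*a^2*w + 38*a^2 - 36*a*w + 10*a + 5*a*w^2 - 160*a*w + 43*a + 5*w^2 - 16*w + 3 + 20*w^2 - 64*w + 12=7*a^3 + a^2*(45 - 36*w) + a*(5*w^2 - 196*w + 53) + 25*w^2 - 80*w + 15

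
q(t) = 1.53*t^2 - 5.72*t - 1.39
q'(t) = 3.06*t - 5.72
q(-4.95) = 64.41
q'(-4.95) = -20.87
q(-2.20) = 18.60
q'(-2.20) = -12.45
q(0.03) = -1.56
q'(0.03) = -5.63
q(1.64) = -6.66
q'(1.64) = -0.70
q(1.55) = -6.58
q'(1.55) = -0.98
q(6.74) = 29.56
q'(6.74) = 14.90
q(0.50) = -3.87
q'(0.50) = -4.19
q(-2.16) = 18.10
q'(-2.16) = -12.33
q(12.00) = 150.29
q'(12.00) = 31.00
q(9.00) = 71.06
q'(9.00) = 21.82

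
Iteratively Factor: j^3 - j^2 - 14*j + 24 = (j - 2)*(j^2 + j - 12) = (j - 3)*(j - 2)*(j + 4)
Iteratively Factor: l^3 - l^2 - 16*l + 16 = (l - 1)*(l^2 - 16) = (l - 1)*(l + 4)*(l - 4)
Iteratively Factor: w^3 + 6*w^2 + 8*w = (w)*(w^2 + 6*w + 8) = w*(w + 4)*(w + 2)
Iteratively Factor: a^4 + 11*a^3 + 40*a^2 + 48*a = (a)*(a^3 + 11*a^2 + 40*a + 48) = a*(a + 4)*(a^2 + 7*a + 12) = a*(a + 3)*(a + 4)*(a + 4)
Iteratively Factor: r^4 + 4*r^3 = (r + 4)*(r^3) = r*(r + 4)*(r^2) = r^2*(r + 4)*(r)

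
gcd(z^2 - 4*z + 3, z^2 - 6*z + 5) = z - 1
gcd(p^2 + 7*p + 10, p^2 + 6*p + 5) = p + 5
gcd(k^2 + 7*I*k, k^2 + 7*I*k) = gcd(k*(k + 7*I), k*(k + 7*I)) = k^2 + 7*I*k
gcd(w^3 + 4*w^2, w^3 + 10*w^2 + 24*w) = w^2 + 4*w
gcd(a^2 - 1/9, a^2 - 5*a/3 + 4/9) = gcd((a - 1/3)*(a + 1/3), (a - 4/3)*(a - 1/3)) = a - 1/3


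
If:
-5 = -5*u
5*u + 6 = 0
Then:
No Solution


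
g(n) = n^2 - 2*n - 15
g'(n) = 2*n - 2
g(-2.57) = -3.26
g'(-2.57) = -7.14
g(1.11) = -15.99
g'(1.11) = 0.22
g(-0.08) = -14.83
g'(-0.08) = -2.16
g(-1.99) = -7.06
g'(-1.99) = -5.98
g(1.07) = -16.00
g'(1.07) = 0.14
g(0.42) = -15.66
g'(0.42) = -1.16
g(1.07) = -16.00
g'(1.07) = 0.14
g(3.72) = -8.60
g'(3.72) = 5.44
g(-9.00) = 84.00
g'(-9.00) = -20.00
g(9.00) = 48.00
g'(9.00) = 16.00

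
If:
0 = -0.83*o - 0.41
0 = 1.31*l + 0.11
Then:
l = -0.08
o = -0.49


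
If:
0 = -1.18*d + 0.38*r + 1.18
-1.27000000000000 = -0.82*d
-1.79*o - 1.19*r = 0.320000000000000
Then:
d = 1.55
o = -1.31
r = 1.70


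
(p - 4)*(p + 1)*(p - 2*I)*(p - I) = p^4 - 3*p^3 - 3*I*p^3 - 6*p^2 + 9*I*p^2 + 6*p + 12*I*p + 8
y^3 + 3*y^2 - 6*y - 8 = (y - 2)*(y + 1)*(y + 4)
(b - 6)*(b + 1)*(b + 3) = b^3 - 2*b^2 - 21*b - 18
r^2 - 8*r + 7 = (r - 7)*(r - 1)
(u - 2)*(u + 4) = u^2 + 2*u - 8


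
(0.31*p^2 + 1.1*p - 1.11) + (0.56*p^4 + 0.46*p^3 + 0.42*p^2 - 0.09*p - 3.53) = 0.56*p^4 + 0.46*p^3 + 0.73*p^2 + 1.01*p - 4.64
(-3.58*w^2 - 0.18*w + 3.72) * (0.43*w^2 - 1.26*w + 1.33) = -1.5394*w^4 + 4.4334*w^3 - 2.935*w^2 - 4.9266*w + 4.9476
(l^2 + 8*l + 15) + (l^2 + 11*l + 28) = 2*l^2 + 19*l + 43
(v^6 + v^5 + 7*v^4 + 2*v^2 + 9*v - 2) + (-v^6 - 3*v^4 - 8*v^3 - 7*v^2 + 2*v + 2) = v^5 + 4*v^4 - 8*v^3 - 5*v^2 + 11*v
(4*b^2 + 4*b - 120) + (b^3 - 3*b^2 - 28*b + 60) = b^3 + b^2 - 24*b - 60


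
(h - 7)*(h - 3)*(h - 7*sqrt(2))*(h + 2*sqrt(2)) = h^4 - 10*h^3 - 5*sqrt(2)*h^3 - 7*h^2 + 50*sqrt(2)*h^2 - 105*sqrt(2)*h + 280*h - 588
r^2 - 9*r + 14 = (r - 7)*(r - 2)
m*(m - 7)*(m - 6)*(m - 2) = m^4 - 15*m^3 + 68*m^2 - 84*m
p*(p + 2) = p^2 + 2*p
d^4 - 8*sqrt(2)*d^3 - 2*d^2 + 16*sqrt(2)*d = d*(d - 8*sqrt(2))*(d - sqrt(2))*(d + sqrt(2))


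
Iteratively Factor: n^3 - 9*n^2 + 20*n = (n - 5)*(n^2 - 4*n) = (n - 5)*(n - 4)*(n)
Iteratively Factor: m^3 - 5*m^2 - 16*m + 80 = (m - 4)*(m^2 - m - 20) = (m - 4)*(m + 4)*(m - 5)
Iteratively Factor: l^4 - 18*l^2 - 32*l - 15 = (l - 5)*(l^3 + 5*l^2 + 7*l + 3) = (l - 5)*(l + 1)*(l^2 + 4*l + 3) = (l - 5)*(l + 1)^2*(l + 3)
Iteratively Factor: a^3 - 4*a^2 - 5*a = (a - 5)*(a^2 + a) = a*(a - 5)*(a + 1)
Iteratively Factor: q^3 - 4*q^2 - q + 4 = (q - 1)*(q^2 - 3*q - 4) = (q - 1)*(q + 1)*(q - 4)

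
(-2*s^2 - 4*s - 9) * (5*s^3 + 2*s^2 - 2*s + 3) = -10*s^5 - 24*s^4 - 49*s^3 - 16*s^2 + 6*s - 27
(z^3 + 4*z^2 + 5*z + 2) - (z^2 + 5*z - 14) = z^3 + 3*z^2 + 16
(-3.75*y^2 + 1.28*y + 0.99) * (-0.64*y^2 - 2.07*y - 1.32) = 2.4*y^4 + 6.9433*y^3 + 1.6668*y^2 - 3.7389*y - 1.3068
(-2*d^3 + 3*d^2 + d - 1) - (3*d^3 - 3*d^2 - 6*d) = -5*d^3 + 6*d^2 + 7*d - 1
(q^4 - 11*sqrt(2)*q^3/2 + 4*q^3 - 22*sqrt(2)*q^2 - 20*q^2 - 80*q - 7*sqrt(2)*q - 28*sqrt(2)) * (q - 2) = q^5 - 11*sqrt(2)*q^4/2 + 2*q^4 - 28*q^3 - 11*sqrt(2)*q^3 - 40*q^2 + 37*sqrt(2)*q^2 - 14*sqrt(2)*q + 160*q + 56*sqrt(2)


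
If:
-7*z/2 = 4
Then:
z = -8/7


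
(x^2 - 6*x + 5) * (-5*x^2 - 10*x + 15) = -5*x^4 + 20*x^3 + 50*x^2 - 140*x + 75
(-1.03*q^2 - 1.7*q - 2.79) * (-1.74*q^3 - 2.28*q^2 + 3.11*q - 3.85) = 1.7922*q^5 + 5.3064*q^4 + 5.5273*q^3 + 5.0397*q^2 - 2.1319*q + 10.7415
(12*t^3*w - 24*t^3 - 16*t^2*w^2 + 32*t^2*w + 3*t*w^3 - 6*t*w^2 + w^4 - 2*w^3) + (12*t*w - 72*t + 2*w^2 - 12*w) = 12*t^3*w - 24*t^3 - 16*t^2*w^2 + 32*t^2*w + 3*t*w^3 - 6*t*w^2 + 12*t*w - 72*t + w^4 - 2*w^3 + 2*w^2 - 12*w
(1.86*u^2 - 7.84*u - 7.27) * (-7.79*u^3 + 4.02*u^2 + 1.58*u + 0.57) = -14.4894*u^5 + 68.5508*u^4 + 28.0553*u^3 - 40.5524*u^2 - 15.9554*u - 4.1439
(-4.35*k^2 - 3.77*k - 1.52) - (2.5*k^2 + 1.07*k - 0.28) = -6.85*k^2 - 4.84*k - 1.24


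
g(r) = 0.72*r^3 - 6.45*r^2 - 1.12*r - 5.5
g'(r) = 2.16*r^2 - 12.9*r - 1.12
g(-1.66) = -24.71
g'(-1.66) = 26.25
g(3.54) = -58.35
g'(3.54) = -19.72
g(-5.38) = -298.28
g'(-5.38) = 130.80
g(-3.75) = -129.97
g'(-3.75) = 77.63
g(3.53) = -58.16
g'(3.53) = -19.74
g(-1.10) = -13.03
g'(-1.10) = 15.68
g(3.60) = -59.53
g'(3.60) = -19.57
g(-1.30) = -16.53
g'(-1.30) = 19.30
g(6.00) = -88.90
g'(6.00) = -0.76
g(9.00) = -13.15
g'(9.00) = 57.74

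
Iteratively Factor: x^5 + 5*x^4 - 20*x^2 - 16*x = (x - 2)*(x^4 + 7*x^3 + 14*x^2 + 8*x) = (x - 2)*(x + 2)*(x^3 + 5*x^2 + 4*x) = (x - 2)*(x + 1)*(x + 2)*(x^2 + 4*x) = (x - 2)*(x + 1)*(x + 2)*(x + 4)*(x)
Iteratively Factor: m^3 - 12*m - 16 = (m + 2)*(m^2 - 2*m - 8) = (m - 4)*(m + 2)*(m + 2)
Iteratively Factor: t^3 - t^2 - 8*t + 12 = (t + 3)*(t^2 - 4*t + 4) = (t - 2)*(t + 3)*(t - 2)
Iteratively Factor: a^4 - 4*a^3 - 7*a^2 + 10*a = (a - 5)*(a^3 + a^2 - 2*a) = (a - 5)*(a - 1)*(a^2 + 2*a) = (a - 5)*(a - 1)*(a + 2)*(a)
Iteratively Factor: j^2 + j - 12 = (j + 4)*(j - 3)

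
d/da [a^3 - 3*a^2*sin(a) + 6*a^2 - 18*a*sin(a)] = -3*a^2*cos(a) + 3*a^2 - 6*a*sin(a) - 18*a*cos(a) + 12*a - 18*sin(a)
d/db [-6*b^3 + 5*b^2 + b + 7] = -18*b^2 + 10*b + 1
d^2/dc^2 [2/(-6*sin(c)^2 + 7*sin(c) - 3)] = 2*(144*sin(c)^4 - 126*sin(c)^3 - 239*sin(c)^2 + 273*sin(c) - 62)/(6*sin(c)^2 - 7*sin(c) + 3)^3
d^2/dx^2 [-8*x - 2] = 0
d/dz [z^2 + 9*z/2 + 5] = 2*z + 9/2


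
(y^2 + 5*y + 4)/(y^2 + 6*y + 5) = (y + 4)/(y + 5)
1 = 1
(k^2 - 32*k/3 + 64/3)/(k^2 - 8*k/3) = (k - 8)/k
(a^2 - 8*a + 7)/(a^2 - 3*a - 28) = (a - 1)/(a + 4)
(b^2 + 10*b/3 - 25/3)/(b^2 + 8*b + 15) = (b - 5/3)/(b + 3)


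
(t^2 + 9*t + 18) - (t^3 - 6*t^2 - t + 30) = -t^3 + 7*t^2 + 10*t - 12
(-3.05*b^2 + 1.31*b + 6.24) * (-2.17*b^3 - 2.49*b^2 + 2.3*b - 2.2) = 6.6185*b^5 + 4.7518*b^4 - 23.8177*b^3 - 5.8146*b^2 + 11.47*b - 13.728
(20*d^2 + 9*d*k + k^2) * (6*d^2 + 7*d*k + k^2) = 120*d^4 + 194*d^3*k + 89*d^2*k^2 + 16*d*k^3 + k^4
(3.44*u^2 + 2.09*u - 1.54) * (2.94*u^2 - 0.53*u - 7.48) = 10.1136*u^4 + 4.3214*u^3 - 31.3665*u^2 - 14.817*u + 11.5192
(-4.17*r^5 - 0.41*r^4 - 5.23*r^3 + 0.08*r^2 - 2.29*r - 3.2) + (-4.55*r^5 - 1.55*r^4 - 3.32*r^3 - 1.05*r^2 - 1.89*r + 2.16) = -8.72*r^5 - 1.96*r^4 - 8.55*r^3 - 0.97*r^2 - 4.18*r - 1.04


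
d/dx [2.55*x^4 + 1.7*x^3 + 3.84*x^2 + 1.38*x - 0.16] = 10.2*x^3 + 5.1*x^2 + 7.68*x + 1.38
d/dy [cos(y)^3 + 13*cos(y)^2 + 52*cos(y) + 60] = (3*sin(y)^2 - 26*cos(y) - 55)*sin(y)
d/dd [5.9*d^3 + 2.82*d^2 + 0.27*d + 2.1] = 17.7*d^2 + 5.64*d + 0.27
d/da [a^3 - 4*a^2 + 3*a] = 3*a^2 - 8*a + 3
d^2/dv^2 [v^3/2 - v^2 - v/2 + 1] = 3*v - 2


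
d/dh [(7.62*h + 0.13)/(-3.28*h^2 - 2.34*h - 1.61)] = (24.9936*h^2 + 0.852799999999998*h - 11.964)/(10.7584*h^4 + 15.3504*h^3 + 16.0372*h^2 + 7.5348*h + 2.5921)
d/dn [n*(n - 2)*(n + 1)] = 3*n^2 - 2*n - 2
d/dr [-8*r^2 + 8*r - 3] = 8 - 16*r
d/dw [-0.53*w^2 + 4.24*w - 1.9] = 4.24 - 1.06*w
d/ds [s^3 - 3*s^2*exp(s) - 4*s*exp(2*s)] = -3*s^2*exp(s) + 3*s^2 - 8*s*exp(2*s) - 6*s*exp(s) - 4*exp(2*s)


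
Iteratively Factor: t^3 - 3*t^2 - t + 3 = (t + 1)*(t^2 - 4*t + 3) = (t - 3)*(t + 1)*(t - 1)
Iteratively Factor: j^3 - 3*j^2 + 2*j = (j)*(j^2 - 3*j + 2) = j*(j - 1)*(j - 2)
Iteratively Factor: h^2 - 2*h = (h)*(h - 2)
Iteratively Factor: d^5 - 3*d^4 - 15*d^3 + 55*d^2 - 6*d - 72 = (d + 1)*(d^4 - 4*d^3 - 11*d^2 + 66*d - 72) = (d + 1)*(d + 4)*(d^3 - 8*d^2 + 21*d - 18) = (d - 3)*(d + 1)*(d + 4)*(d^2 - 5*d + 6) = (d - 3)*(d - 2)*(d + 1)*(d + 4)*(d - 3)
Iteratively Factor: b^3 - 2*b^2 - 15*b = (b + 3)*(b^2 - 5*b) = b*(b + 3)*(b - 5)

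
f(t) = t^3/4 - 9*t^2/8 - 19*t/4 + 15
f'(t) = 3*t^2/4 - 9*t/4 - 19/4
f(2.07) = 2.56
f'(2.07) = -6.19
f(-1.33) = 18.74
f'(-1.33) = -0.43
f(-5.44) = -32.70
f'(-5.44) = 29.69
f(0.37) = 13.10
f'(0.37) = -5.48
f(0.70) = 11.21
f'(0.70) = -5.96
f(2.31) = 1.11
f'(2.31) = -5.95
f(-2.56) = 15.59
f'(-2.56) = 5.93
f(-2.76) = 14.28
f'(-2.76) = 7.17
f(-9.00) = -215.62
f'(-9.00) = 76.25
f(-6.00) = -51.00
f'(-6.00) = 35.75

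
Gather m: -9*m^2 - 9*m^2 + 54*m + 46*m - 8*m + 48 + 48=-18*m^2 + 92*m + 96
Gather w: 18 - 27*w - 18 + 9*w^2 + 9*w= 9*w^2 - 18*w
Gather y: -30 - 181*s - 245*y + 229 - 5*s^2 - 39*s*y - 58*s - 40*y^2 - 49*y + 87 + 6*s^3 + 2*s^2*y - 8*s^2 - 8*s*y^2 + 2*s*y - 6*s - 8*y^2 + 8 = 6*s^3 - 13*s^2 - 245*s + y^2*(-8*s - 48) + y*(2*s^2 - 37*s - 294) + 294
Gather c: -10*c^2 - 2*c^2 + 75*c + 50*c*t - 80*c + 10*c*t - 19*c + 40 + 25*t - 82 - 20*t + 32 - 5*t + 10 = -12*c^2 + c*(60*t - 24)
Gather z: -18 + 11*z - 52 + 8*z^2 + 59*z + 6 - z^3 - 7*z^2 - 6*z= -z^3 + z^2 + 64*z - 64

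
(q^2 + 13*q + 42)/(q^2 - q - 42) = (q + 7)/(q - 7)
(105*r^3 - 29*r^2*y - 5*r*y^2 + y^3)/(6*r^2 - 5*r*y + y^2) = (-35*r^2 - 2*r*y + y^2)/(-2*r + y)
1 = 1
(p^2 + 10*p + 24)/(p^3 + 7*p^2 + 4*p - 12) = (p + 4)/(p^2 + p - 2)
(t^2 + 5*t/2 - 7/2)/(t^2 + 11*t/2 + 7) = (t - 1)/(t + 2)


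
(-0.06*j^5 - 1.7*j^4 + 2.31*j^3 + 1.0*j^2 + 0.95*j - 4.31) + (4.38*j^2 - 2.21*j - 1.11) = -0.06*j^5 - 1.7*j^4 + 2.31*j^3 + 5.38*j^2 - 1.26*j - 5.42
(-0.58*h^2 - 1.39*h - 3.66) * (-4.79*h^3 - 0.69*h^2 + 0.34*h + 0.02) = 2.7782*h^5 + 7.0583*h^4 + 18.2933*h^3 + 2.0412*h^2 - 1.2722*h - 0.0732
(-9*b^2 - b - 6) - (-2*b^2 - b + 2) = -7*b^2 - 8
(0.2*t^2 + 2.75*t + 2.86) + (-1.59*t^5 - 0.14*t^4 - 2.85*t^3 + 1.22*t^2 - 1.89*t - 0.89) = -1.59*t^5 - 0.14*t^4 - 2.85*t^3 + 1.42*t^2 + 0.86*t + 1.97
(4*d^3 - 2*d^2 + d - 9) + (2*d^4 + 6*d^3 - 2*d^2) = 2*d^4 + 10*d^3 - 4*d^2 + d - 9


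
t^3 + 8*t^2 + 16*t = t*(t + 4)^2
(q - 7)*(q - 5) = q^2 - 12*q + 35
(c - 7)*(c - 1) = c^2 - 8*c + 7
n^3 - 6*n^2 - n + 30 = (n - 5)*(n - 3)*(n + 2)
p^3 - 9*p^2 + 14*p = p*(p - 7)*(p - 2)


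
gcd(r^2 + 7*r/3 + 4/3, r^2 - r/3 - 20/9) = r + 4/3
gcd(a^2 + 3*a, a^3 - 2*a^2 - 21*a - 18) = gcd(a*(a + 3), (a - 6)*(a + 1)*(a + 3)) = a + 3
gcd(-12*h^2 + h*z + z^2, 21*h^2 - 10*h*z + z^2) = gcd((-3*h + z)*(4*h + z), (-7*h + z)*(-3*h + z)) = -3*h + z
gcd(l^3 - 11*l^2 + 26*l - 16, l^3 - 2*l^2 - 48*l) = l - 8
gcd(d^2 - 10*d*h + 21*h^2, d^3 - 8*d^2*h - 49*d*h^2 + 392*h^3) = d - 7*h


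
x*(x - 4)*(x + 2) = x^3 - 2*x^2 - 8*x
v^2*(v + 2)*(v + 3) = v^4 + 5*v^3 + 6*v^2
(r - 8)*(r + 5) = r^2 - 3*r - 40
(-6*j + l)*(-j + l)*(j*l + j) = 6*j^3*l + 6*j^3 - 7*j^2*l^2 - 7*j^2*l + j*l^3 + j*l^2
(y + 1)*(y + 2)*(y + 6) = y^3 + 9*y^2 + 20*y + 12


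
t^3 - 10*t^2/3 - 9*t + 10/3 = (t - 5)*(t - 1/3)*(t + 2)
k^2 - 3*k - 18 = (k - 6)*(k + 3)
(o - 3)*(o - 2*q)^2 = o^3 - 4*o^2*q - 3*o^2 + 4*o*q^2 + 12*o*q - 12*q^2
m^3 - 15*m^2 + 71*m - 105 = (m - 7)*(m - 5)*(m - 3)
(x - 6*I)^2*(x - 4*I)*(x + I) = x^4 - 15*I*x^3 - 68*x^2 + 60*I*x - 144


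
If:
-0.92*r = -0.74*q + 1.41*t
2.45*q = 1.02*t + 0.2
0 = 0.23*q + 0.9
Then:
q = -3.91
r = 11.56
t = -9.60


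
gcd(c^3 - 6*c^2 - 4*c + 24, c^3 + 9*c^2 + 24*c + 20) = c + 2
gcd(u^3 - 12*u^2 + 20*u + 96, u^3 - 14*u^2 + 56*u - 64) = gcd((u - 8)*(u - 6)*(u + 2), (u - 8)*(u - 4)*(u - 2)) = u - 8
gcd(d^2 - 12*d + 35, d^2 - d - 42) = d - 7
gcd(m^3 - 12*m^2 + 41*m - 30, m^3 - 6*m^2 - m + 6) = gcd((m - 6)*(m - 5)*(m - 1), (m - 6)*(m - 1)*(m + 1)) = m^2 - 7*m + 6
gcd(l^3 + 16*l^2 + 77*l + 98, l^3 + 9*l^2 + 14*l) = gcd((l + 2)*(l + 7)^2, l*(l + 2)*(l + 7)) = l^2 + 9*l + 14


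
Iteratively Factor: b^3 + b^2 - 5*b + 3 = (b + 3)*(b^2 - 2*b + 1) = (b - 1)*(b + 3)*(b - 1)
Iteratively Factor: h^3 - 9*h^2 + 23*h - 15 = (h - 5)*(h^2 - 4*h + 3) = (h - 5)*(h - 3)*(h - 1)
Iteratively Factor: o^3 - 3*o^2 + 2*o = (o - 2)*(o^2 - o) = (o - 2)*(o - 1)*(o)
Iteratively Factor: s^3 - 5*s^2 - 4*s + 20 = (s - 5)*(s^2 - 4) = (s - 5)*(s - 2)*(s + 2)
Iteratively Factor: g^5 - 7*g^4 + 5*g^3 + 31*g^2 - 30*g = (g - 3)*(g^4 - 4*g^3 - 7*g^2 + 10*g) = (g - 5)*(g - 3)*(g^3 + g^2 - 2*g) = g*(g - 5)*(g - 3)*(g^2 + g - 2) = g*(g - 5)*(g - 3)*(g - 1)*(g + 2)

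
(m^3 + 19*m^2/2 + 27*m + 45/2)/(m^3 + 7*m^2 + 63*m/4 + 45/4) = 2*(m + 5)/(2*m + 5)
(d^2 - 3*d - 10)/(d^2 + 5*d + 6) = (d - 5)/(d + 3)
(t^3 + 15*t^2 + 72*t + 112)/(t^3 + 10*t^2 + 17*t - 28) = (t + 4)/(t - 1)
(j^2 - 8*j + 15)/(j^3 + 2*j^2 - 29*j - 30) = (j - 3)/(j^2 + 7*j + 6)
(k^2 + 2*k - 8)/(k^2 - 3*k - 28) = (k - 2)/(k - 7)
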